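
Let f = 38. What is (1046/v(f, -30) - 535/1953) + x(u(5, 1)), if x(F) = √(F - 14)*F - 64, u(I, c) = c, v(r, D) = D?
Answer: -968108/9765 + I*√13 ≈ -99.141 + 3.6056*I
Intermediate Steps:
x(F) = -64 + F*√(-14 + F) (x(F) = √(-14 + F)*F - 64 = F*√(-14 + F) - 64 = -64 + F*√(-14 + F))
(1046/v(f, -30) - 535/1953) + x(u(5, 1)) = (1046/(-30) - 535/1953) + (-64 + 1*√(-14 + 1)) = (1046*(-1/30) - 535*1/1953) + (-64 + 1*√(-13)) = (-523/15 - 535/1953) + (-64 + 1*(I*√13)) = -343148/9765 + (-64 + I*√13) = -968108/9765 + I*√13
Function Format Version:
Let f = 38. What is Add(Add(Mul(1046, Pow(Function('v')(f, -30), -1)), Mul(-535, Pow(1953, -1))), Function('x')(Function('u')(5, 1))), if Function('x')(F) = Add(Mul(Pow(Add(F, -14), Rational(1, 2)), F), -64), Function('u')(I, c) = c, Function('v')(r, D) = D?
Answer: Add(Rational(-968108, 9765), Mul(I, Pow(13, Rational(1, 2)))) ≈ Add(-99.141, Mul(3.6056, I))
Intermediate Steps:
Function('x')(F) = Add(-64, Mul(F, Pow(Add(-14, F), Rational(1, 2)))) (Function('x')(F) = Add(Mul(Pow(Add(-14, F), Rational(1, 2)), F), -64) = Add(Mul(F, Pow(Add(-14, F), Rational(1, 2))), -64) = Add(-64, Mul(F, Pow(Add(-14, F), Rational(1, 2)))))
Add(Add(Mul(1046, Pow(Function('v')(f, -30), -1)), Mul(-535, Pow(1953, -1))), Function('x')(Function('u')(5, 1))) = Add(Add(Mul(1046, Pow(-30, -1)), Mul(-535, Pow(1953, -1))), Add(-64, Mul(1, Pow(Add(-14, 1), Rational(1, 2))))) = Add(Add(Mul(1046, Rational(-1, 30)), Mul(-535, Rational(1, 1953))), Add(-64, Mul(1, Pow(-13, Rational(1, 2))))) = Add(Add(Rational(-523, 15), Rational(-535, 1953)), Add(-64, Mul(1, Mul(I, Pow(13, Rational(1, 2)))))) = Add(Rational(-343148, 9765), Add(-64, Mul(I, Pow(13, Rational(1, 2))))) = Add(Rational(-968108, 9765), Mul(I, Pow(13, Rational(1, 2))))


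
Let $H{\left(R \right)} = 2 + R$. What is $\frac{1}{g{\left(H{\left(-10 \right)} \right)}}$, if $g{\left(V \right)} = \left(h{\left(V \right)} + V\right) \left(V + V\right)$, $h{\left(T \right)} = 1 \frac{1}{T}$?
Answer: $\frac{1}{130} \approx 0.0076923$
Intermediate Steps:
$h{\left(T \right)} = \frac{1}{T}$
$g{\left(V \right)} = 2 V \left(V + \frac{1}{V}\right)$ ($g{\left(V \right)} = \left(\frac{1}{V} + V\right) \left(V + V\right) = \left(V + \frac{1}{V}\right) 2 V = 2 V \left(V + \frac{1}{V}\right)$)
$\frac{1}{g{\left(H{\left(-10 \right)} \right)}} = \frac{1}{2 + 2 \left(2 - 10\right)^{2}} = \frac{1}{2 + 2 \left(-8\right)^{2}} = \frac{1}{2 + 2 \cdot 64} = \frac{1}{2 + 128} = \frac{1}{130}$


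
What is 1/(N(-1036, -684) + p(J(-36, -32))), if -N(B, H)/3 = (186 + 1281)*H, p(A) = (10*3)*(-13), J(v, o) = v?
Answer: 1/3009894 ≈ 3.3224e-7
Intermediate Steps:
p(A) = -390 (p(A) = 30*(-13) = -390)
N(B, H) = -4401*H (N(B, H) = -3*(186 + 1281)*H = -4401*H)
1/(N(-1036, -684) + p(J(-36, -32))) = 1/(-4401*(-684) - 390) = 1/(3010284 - 390) = 1/3009894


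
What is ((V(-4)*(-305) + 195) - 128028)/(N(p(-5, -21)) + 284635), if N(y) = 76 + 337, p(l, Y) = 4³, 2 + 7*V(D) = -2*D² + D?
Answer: -883241/1995336 ≈ -0.44265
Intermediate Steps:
V(D) = -2/7 - 2*D²/7 + D/7 (V(D) = -2/7 + (-2*D² + D)/7 = -2/7 + (D - 2*D²)/7 = -2/7 + (-2*D²/7 + D/7) = -2/7 - 2*D²/7 + D/7)
p(l, Y) = 64
N(y) = 413
((V(-4)*(-305) + 195) - 128028)/(N(p(-5, -21)) + 284635) = (((-2/7 - 2/7*(-4)² + (⅐)*(-4))*(-305) + 195) - 128028)/(413 + 284635) = (((-2/7 - 2/7*16 - 4/7)*(-305) + 195) - 128028)/285048 = (((-2/7 - 32/7 - 4/7)*(-305) + 195) - 128028)*(1/285048) = ((-38/7*(-305) + 195) - 128028)*(1/285048) = ((11590/7 + 195) - 128028)*(1/285048) = (12955/7 - 128028)*(1/285048) = -883241/7*1/285048 = -883241/1995336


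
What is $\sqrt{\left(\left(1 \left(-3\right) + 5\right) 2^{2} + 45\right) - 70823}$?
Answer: $i \sqrt{70770} \approx 266.03 i$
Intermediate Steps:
$\sqrt{\left(\left(1 \left(-3\right) + 5\right) 2^{2} + 45\right) - 70823} = \sqrt{\left(\left(-3 + 5\right) 4 + 45\right) - 70823} = \sqrt{\left(2 \cdot 4 + 45\right) - 70823} = \sqrt{\left(8 + 45\right) - 70823} = \sqrt{53 - 70823} = \sqrt{-70770} = i \sqrt{70770}$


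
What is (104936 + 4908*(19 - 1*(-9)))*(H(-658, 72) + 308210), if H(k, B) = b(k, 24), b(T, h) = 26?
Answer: 74704076960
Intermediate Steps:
H(k, B) = 26
(104936 + 4908*(19 - 1*(-9)))*(H(-658, 72) + 308210) = (104936 + 4908*(19 - 1*(-9)))*(26 + 308210) = (104936 + 4908*(19 + 9))*308236 = (104936 + 4908*28)*308236 = (104936 + 137424)*308236 = 242360*308236 = 74704076960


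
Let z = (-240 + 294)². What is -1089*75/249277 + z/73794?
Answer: -126196029/437979689 ≈ -0.28813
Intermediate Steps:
z = 2916 (z = 54² = 2916)
-1089*75/249277 + z/73794 = -1089*75/249277 + 2916/73794 = -81675*1/249277 + 2916*(1/73794) = -81675/249277 + 486/12299 = -126196029/437979689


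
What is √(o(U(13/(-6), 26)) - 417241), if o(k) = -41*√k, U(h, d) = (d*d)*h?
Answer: √(-3755169 - 1599*I*√78)/3 ≈ 1.2146 - 645.94*I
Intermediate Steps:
U(h, d) = h*d² (U(h, d) = d²*h = h*d²)
√(o(U(13/(-6), 26)) - 417241) = √(-41*26*(√13*(I*√6/6)) - 417241) = √(-41*26*(I*√78/6) - 417241) = √(-41*13*I*√78/3 - 417241) = √(-533*I*√78/3 - 417241) = √(-417241 - 533*I*√78/3)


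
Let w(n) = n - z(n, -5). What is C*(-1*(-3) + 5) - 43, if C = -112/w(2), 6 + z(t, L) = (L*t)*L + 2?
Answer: -249/11 ≈ -22.636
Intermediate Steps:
z(t, L) = -4 + t*L² (z(t, L) = -6 + ((L*t)*L + 2) = -6 + (t*L² + 2) = -6 + (2 + t*L²) = -4 + t*L²)
w(n) = 4 - 24*n (w(n) = n - (-4 + n*(-5)²) = n - (-4 + n*25) = n - (-4 + 25*n) = n + (4 - 25*n) = 4 - 24*n)
C = 28/11 (C = -112/(4 - 24*2) = -112/(4 - 48) = -112/(-44) = -112*(-1/44) = 28/11 ≈ 2.5455)
C*(-1*(-3) + 5) - 43 = 28*(-1*(-3) + 5)/11 - 43 = 28*(3 + 5)/11 - 43 = (28/11)*8 - 43 = 224/11 - 43 = -249/11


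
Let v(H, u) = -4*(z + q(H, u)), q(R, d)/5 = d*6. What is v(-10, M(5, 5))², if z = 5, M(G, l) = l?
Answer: 384400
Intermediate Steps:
q(R, d) = 30*d (q(R, d) = 5*(d*6) = 5*(6*d) = 30*d)
v(H, u) = -20 - 120*u (v(H, u) = -4*(5 + 30*u) = -20 - 120*u)
v(-10, M(5, 5))² = (-20 - 120*5)² = (-20 - 600)² = (-620)² = 384400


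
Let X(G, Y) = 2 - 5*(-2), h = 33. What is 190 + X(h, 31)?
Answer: 202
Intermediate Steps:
X(G, Y) = 12 (X(G, Y) = 2 + 10 = 12)
190 + X(h, 31) = 190 + 12 = 202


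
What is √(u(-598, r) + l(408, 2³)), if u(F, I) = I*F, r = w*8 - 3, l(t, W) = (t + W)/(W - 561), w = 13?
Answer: I*√18470482030/553 ≈ 245.76*I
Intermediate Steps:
l(t, W) = (W + t)/(-561 + W)
r = 101 (r = 13*8 - 3 = 104 - 3 = 101)
u(F, I) = F*I
√(u(-598, r) + l(408, 2³)) = √(-598*101 + (2³ + 408)/(-561 + 2³)) = √(-60398 + (8 + 408)/(-561 + 8)) = √(-60398 + 416/(-553)) = √(-60398 - 1/553*416) = √(-60398 - 416/553) = √(-33400510/553) = I*√18470482030/553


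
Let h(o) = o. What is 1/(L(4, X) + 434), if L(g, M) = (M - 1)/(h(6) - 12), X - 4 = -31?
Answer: 3/1316 ≈ 0.0022796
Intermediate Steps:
X = -27 (X = 4 - 31 = -27)
L(g, M) = ⅙ - M/6 (L(g, M) = (M - 1)/(6 - 12) = (-1 + M)/(-6) = (-1 + M)*(-⅙) = ⅙ - M/6)
1/(L(4, X) + 434) = 1/((⅙ - ⅙*(-27)) + 434) = 1/((⅙ + 9/2) + 434) = 1/(14/3 + 434) = 1/(1316/3) = 3/1316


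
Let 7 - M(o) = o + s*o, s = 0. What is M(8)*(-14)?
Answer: 14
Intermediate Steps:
M(o) = 7 - o (M(o) = 7 - (o + 0*o) = 7 - (o + 0) = 7 - o)
M(8)*(-14) = (7 - 1*8)*(-14) = (7 - 8)*(-14) = -1*(-14) = 14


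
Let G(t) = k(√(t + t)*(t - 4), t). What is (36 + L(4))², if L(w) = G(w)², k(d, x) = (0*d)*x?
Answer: 1296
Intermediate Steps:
k(d, x) = 0 (k(d, x) = 0*x = 0)
G(t) = 0
L(w) = 0 (L(w) = 0² = 0)
(36 + L(4))² = (36 + 0)² = 36² = 1296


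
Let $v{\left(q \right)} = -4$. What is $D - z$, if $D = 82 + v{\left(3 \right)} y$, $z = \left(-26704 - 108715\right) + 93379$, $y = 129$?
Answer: $41606$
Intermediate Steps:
$z = -42040$ ($z = -135419 + 93379 = -42040$)
$D = -434$ ($D = 82 - 516 = -434$)
$D - z = -434 - -42040 = -434 + 42040 = 41606$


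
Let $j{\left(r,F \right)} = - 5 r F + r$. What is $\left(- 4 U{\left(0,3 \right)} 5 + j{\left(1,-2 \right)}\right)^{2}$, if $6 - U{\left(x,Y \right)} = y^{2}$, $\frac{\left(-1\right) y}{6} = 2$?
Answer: $7678441$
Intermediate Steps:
$y = -12$ ($y = \left(-6\right) 2 = -12$)
$U{\left(x,Y \right)} = -138$ ($U{\left(x,Y \right)} = 6 - \left(-12\right)^{2} = 6 - 144 = -138$)
$j{\left(r,F \right)} = r - 5 F r$ ($j{\left(r,F \right)} = - 5 F r + r = r - 5 F r$)
$\left(- 4 U{\left(0,3 \right)} 5 + j{\left(1,-2 \right)}\right)^{2} = \left(\left(-4\right) \left(-138\right) 5 + 1 \left(1 - -10\right)\right)^{2} = \left(552 \cdot 5 + 1 \left(1 + 10\right)\right)^{2} = \left(2760 + 1 \cdot 11\right)^{2} = \left(2760 + 11\right)^{2} = 2771^{2} = 7678441$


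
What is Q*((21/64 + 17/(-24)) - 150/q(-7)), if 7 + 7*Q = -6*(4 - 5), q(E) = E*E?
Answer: 32377/65856 ≈ 0.49163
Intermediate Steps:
q(E) = E²
Q = -⅐ (Q = -1 + (-6*(4 - 5))/7 = -1 + (-6*(-1))/7 = -1 + (⅐)*6 = -1 + 6/7 = -⅐ ≈ -0.14286)
Q*((21/64 + 17/(-24)) - 150/q(-7)) = -((21/64 + 17/(-24)) - 150/((-7)²))/7 = -((21*(1/64) + 17*(-1/24)) - 150/49)/7 = -((21/64 - 17/24) - 150*1/49)/7 = -(-73/192 - 150/49)/7 = -⅐*(-32377/9408) = 32377/65856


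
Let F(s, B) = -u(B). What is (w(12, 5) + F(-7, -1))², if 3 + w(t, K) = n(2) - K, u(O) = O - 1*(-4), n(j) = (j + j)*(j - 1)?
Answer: 49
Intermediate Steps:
n(j) = 2*j*(-1 + j) (n(j) = (2*j)*(-1 + j) = 2*j*(-1 + j))
u(O) = 4 + O (u(O) = O + 4 = 4 + O)
F(s, B) = -4 - B (F(s, B) = -(4 + B) = -4 - B)
w(t, K) = 1 - K (w(t, K) = -3 + (2*2*(-1 + 2) - K) = -3 + (2*2*1 - K) = -3 + (4 - K) = 1 - K)
(w(12, 5) + F(-7, -1))² = ((1 - 1*5) + (-4 - 1*(-1)))² = ((1 - 5) + (-4 + 1))² = (-4 - 3)² = (-7)² = 49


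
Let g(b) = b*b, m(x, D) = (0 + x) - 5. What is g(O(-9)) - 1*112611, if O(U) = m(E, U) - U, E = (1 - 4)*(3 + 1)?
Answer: -112547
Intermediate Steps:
E = -12 (E = -3*4 = -12)
m(x, D) = -5 + x (m(x, D) = x - 5 = -5 + x)
O(U) = -17 - U (O(U) = (-5 - 12) - U = -17 - U)
g(b) = b²
g(O(-9)) - 1*112611 = (-17 - 1*(-9))² - 1*112611 = (-17 + 9)² - 112611 = (-8)² - 112611 = 64 - 112611 = -112547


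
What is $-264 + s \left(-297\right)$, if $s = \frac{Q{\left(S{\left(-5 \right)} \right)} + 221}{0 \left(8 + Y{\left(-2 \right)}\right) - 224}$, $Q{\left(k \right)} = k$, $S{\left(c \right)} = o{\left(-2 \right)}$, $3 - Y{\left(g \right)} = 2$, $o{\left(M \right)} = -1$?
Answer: $\frac{1551}{56} \approx 27.696$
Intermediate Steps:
$Y{\left(g \right)} = 1$ ($Y{\left(g \right)} = 3 - 2 = 1$)
$S{\left(c \right)} = -1$
$s = - \frac{55}{56}$ ($s = \frac{-1 + 221}{0 \left(8 + 1\right) - 224} = \frac{220}{0 \cdot 9 - 224} = \frac{220}{0 - 224} = \frac{220}{-224} = 220 \left(- \frac{1}{224}\right) = - \frac{55}{56} \approx -0.98214$)
$-264 + s \left(-297\right) = -264 - - \frac{16335}{56} = -264 + \frac{16335}{56} = \frac{1551}{56}$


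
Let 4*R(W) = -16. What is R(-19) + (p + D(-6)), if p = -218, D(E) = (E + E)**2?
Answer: -78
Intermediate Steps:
D(E) = 4*E**2 (D(E) = (2*E)**2 = 4*E**2)
R(W) = -4 (R(W) = (1/4)*(-16) = -4)
R(-19) + (p + D(-6)) = -4 + (-218 + 4*(-6)**2) = -4 + (-218 + 4*36) = -4 + (-218 + 144) = -4 - 74 = -78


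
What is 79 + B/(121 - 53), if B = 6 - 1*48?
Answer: 2665/34 ≈ 78.382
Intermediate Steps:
B = -42 (B = 6 - 48 = -42)
79 + B/(121 - 53) = 79 - 42/(121 - 53) = 79 - 42/68 = 79 + (1/68)*(-42) = 79 - 21/34 = 2665/34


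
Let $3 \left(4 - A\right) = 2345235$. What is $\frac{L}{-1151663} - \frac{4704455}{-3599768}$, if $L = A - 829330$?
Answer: $\frac{11217428590193}{4145719614184} \approx 2.7058$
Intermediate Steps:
$A = -781741$ ($A = 4 - 781745 = -781741$)
$L = -1611071$ ($L = -781741 - 829330 = -1611071$)
$\frac{L}{-1151663} - \frac{4704455}{-3599768} = - \frac{1611071}{-1151663} - \frac{4704455}{-3599768} = \left(-1611071\right) \left(- \frac{1}{1151663}\right) - - \frac{4704455}{3599768} = \frac{1611071}{1151663} + \frac{4704455}{3599768} = \frac{11217428590193}{4145719614184}$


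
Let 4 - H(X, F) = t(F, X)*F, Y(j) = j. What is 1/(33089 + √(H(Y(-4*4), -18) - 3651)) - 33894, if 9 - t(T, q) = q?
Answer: (-33894*√3197 + 1121518565*I)/(√3197 - 33089*I) ≈ -33894.0 - 8.9407e-8*I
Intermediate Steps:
t(T, q) = 9 - q
H(X, F) = 4 - F*(9 - X) (H(X, F) = 4 - (9 - X)*F = 4 - F*(9 - X))
1/(33089 + √(H(Y(-4*4), -18) - 3651)) - 33894 = 1/(33089 + √((4 - 18*(-9 - 4*4)) - 3651)) - 33894 = 1/(33089 + √((4 - 18*(-9 - 16)) - 3651)) - 33894 = 1/(33089 + √((4 - 18*(-25)) - 3651)) - 33894 = 1/(33089 + √((4 + 450) - 3651)) - 33894 = 1/(33089 + √(454 - 3651)) - 33894 = 1/(33089 + √(-3197)) - 33894 = 1/(33089 + I*√3197) - 33894 = -33894 + 1/(33089 + I*√3197)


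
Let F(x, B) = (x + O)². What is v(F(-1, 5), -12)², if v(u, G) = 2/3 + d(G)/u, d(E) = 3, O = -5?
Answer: 9/16 ≈ 0.56250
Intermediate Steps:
F(x, B) = (-5 + x)² (F(x, B) = (x - 5)² = (-5 + x)²)
v(u, G) = ⅔ + 3/u (v(u, G) = 2/3 + 3/u = 2*(⅓) + 3/u = ⅔ + 3/u)
v(F(-1, 5), -12)² = (⅔ + 3/((-5 - 1)²))² = (⅔ + 3/((-6)²))² = (⅔ + 3/36)² = (⅔ + 3*(1/36))² = (⅔ + 1/12)² = (¾)² = 9/16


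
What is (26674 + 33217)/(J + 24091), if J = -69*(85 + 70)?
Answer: 3523/788 ≈ 4.4708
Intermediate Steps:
J = -10695 (J = -69*155 = -10695)
(26674 + 33217)/(J + 24091) = (26674 + 33217)/(-10695 + 24091) = 59891/13396 = 59891*(1/13396) = 3523/788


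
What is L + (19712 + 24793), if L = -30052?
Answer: 14453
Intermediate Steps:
L + (19712 + 24793) = -30052 + (19712 + 24793) = -30052 + 44505 = 14453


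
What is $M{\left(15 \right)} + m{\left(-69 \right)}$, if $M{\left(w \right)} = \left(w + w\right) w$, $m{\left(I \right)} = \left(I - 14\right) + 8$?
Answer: $375$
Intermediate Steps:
$m{\left(I \right)} = -6 + I$ ($m{\left(I \right)} = \left(-14 + I\right) + 8 = -6 + I$)
$M{\left(w \right)} = 2 w^{2}$ ($M{\left(w \right)} = 2 w w = 2 w^{2}$)
$M{\left(15 \right)} + m{\left(-69 \right)} = 2 \cdot 15^{2} - 75 = 2 \cdot 225 - 75 = 450 - 75 = 375$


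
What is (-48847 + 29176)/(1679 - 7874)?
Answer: 6557/2065 ≈ 3.1753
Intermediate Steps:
(-48847 + 29176)/(1679 - 7874) = -19671/(-6195) = -19671*(-1/6195) = 6557/2065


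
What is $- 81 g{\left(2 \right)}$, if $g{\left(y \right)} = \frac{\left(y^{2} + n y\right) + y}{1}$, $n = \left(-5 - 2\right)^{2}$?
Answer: $-8424$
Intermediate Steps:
$n = 49$ ($n = \left(-7\right)^{2} = 49$)
$g{\left(y \right)} = y^{2} + 50 y$ ($g{\left(y \right)} = \frac{\left(y^{2} + 49 y\right) + y}{1} = \left(y^{2} + 50 y\right) 1 = y^{2} + 50 y$)
$- 81 g{\left(2 \right)} = - 81 \cdot 2 \left(50 + 2\right) = - 81 \cdot 2 \cdot 52 = \left(-81\right) 104 = -8424$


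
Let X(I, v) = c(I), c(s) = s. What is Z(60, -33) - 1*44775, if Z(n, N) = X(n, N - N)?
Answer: -44715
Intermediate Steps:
X(I, v) = I
Z(n, N) = n
Z(60, -33) - 1*44775 = 60 - 1*44775 = 60 - 44775 = -44715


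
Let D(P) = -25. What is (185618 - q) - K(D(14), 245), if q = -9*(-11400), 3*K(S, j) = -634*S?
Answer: 233204/3 ≈ 77735.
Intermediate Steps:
K(S, j) = -634*S/3 (K(S, j) = (-634*S)/3 = -634*S/3)
q = 102600
(185618 - q) - K(D(14), 245) = (185618 - 1*102600) - (-634)*(-25)/3 = (185618 - 102600) - 1*15850/3 = 83018 - 15850/3 = 233204/3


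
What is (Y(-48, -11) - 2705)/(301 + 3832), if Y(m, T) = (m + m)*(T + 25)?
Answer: -4049/4133 ≈ -0.97968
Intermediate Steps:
Y(m, T) = 2*m*(25 + T) (Y(m, T) = (2*m)*(25 + T) = 2*m*(25 + T))
(Y(-48, -11) - 2705)/(301 + 3832) = (2*(-48)*(25 - 11) - 2705)/(301 + 3832) = (2*(-48)*14 - 2705)/4133 = (-1344 - 2705)*(1/4133) = -4049*1/4133 = -4049/4133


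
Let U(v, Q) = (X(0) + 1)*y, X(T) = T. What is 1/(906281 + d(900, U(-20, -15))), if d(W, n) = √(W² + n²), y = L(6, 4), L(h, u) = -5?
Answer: 906281/821344440936 - 5*√32401/821344440936 ≈ 1.1023e-6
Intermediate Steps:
y = -5
U(v, Q) = -5 (U(v, Q) = (0 + 1)*(-5) = 1*(-5) = -5)
1/(906281 + d(900, U(-20, -15))) = 1/(906281 + √(900² + (-5)²)) = 1/(906281 + √(810000 + 25)) = 1/(906281 + √810025) = 1/(906281 + 5*√32401)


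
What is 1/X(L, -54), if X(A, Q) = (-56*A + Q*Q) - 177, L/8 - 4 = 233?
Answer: -1/103437 ≈ -9.6677e-6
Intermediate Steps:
L = 1896 (L = 32 + 8*233 = 32 + 1864 = 1896)
X(A, Q) = -177 + Q² - 56*A (X(A, Q) = (-56*A + Q²) - 177 = (Q² - 56*A) - 177 = -177 + Q² - 56*A)
1/X(L, -54) = 1/(-177 + (-54)² - 56*1896) = 1/(-177 + 2916 - 106176) = 1/(-103437) = -1/103437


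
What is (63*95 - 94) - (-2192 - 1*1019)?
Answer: 9102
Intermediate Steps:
(63*95 - 94) - (-2192 - 1*1019) = (5985 - 94) - (-2192 - 1019) = 5891 - 1*(-3211) = 5891 + 3211 = 9102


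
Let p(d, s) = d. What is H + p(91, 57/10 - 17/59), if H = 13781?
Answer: 13872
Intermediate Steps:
H + p(91, 57/10 - 17/59) = 13781 + 91 = 13872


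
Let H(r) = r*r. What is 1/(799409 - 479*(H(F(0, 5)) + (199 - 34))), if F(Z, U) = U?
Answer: 1/708399 ≈ 1.4116e-6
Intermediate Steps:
H(r) = r²
1/(799409 - 479*(H(F(0, 5)) + (199 - 34))) = 1/(799409 - 479*(5² + (199 - 34))) = 1/(799409 - 479*(25 + 165)) = 1/(799409 - 479*190) = 1/(799409 - 91010) = 1/708399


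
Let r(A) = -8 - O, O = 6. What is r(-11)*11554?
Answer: -161756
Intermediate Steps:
r(A) = -14 (r(A) = -8 - 1*6 = -8 - 6 = -14)
r(-11)*11554 = -14*11554 = -161756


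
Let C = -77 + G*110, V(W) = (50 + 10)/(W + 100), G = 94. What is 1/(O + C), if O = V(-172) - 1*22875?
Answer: -6/75677 ≈ -7.9284e-5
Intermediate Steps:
V(W) = 60/(100 + W)
C = 10263 (C = -77 + 94*110 = -77 + 10340 = 10263)
O = -137255/6 (O = 60/(100 - 172) - 1*22875 = 60/(-72) - 22875 = 60*(-1/72) - 22875 = -⅚ - 22875 = -137255/6 ≈ -22876.)
1/(O + C) = 1/(-137255/6 + 10263) = 1/(-75677/6) = -6/75677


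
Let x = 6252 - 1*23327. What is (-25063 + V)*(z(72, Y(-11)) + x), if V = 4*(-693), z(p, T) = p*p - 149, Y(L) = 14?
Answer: 335133400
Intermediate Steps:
z(p, T) = -149 + p² (z(p, T) = p² - 149 = -149 + p²)
x = -17075 (x = 6252 - 23327 = -17075)
V = -2772
(-25063 + V)*(z(72, Y(-11)) + x) = (-25063 - 2772)*((-149 + 72²) - 17075) = -27835*((-149 + 5184) - 17075) = -27835*(5035 - 17075) = -27835*(-12040) = 335133400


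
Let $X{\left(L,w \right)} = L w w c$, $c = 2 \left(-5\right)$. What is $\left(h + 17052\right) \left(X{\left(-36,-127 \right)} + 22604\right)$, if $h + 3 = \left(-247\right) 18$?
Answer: $73463441532$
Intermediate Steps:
$c = -10$
$h = -4449$ ($h = -3 - 4446 = -4449$)
$X{\left(L,w \right)} = - 10 L w^{2}$ ($X{\left(L,w \right)} = L w w \left(-10\right) = L w^{2} \left(-10\right) = - 10 L w^{2}$)
$\left(h + 17052\right) \left(X{\left(-36,-127 \right)} + 22604\right) = \left(-4449 + 17052\right) \left(\left(-10\right) \left(-36\right) \left(-127\right)^{2} + 22604\right) = 12603 \left(\left(-10\right) \left(-36\right) 16129 + 22604\right) = 12603 \left(5806440 + 22604\right) = 12603 \cdot 5829044 = 73463441532$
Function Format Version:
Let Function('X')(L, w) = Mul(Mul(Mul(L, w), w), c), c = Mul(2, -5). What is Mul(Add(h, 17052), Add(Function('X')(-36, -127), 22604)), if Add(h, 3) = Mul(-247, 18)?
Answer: 73463441532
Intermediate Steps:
c = -10
h = -4449 (h = Add(-3, Mul(-247, 18)) = Add(-3, -4446) = -4449)
Function('X')(L, w) = Mul(-10, L, Pow(w, 2)) (Function('X')(L, w) = Mul(Mul(Mul(L, w), w), -10) = Mul(Mul(L, Pow(w, 2)), -10) = Mul(-10, L, Pow(w, 2)))
Mul(Add(h, 17052), Add(Function('X')(-36, -127), 22604)) = Mul(Add(-4449, 17052), Add(Mul(-10, -36, Pow(-127, 2)), 22604)) = Mul(12603, Add(Mul(-10, -36, 16129), 22604)) = Mul(12603, Add(5806440, 22604)) = Mul(12603, 5829044) = 73463441532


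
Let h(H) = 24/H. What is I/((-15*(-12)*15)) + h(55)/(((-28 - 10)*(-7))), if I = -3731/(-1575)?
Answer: 2237779/888772500 ≈ 0.0025178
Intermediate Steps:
I = 533/225 (I = -3731*(-1/1575) = 533/225 ≈ 2.3689)
I/((-15*(-12)*15)) + h(55)/(((-28 - 10)*(-7))) = 533/(225*((-15*(-12)*15))) + (24/55)/(((-28 - 10)*(-7))) = 533/(225*((180*15))) + (24*(1/55))/((-38*(-7))) = (533/225)/2700 + (24/55)/266 = (533/225)*(1/2700) + (24/55)*(1/266) = 533/607500 + 12/7315 = 2237779/888772500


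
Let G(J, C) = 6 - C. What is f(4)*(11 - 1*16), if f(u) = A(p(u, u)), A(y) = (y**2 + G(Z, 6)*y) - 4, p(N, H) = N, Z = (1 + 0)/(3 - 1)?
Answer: -60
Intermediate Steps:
Z = 1/2 ≈ 0.50000
A(y) = -4 + y**2 (A(y) = (y**2 + (6 - 1*6)*y) - 4 = (y**2 + (6 - 6)*y) - 4 = (y**2 + 0*y) - 4 = (y**2 + 0) - 4 = y**2 - 4 = -4 + y**2)
f(u) = -4 + u**2
f(4)*(11 - 1*16) = (-4 + 4**2)*(11 - 1*16) = (-4 + 16)*(11 - 16) = 12*(-5) = -60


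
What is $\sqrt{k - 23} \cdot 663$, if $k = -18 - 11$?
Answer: $1326 i \sqrt{13} \approx 4781.0 i$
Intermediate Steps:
$k = -29$
$\sqrt{k - 23} \cdot 663 = \sqrt{-29 - 23} \cdot 663 = \sqrt{-52} \cdot 663 = 2 i \sqrt{13} \cdot 663 = 1326 i \sqrt{13}$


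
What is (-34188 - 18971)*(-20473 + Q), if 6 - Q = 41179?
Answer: 3277039714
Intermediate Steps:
Q = -41173 (Q = 6 - 1*41179 = 6 - 41179 = -41173)
(-34188 - 18971)*(-20473 + Q) = (-34188 - 18971)*(-20473 - 41173) = -53159*(-61646) = 3277039714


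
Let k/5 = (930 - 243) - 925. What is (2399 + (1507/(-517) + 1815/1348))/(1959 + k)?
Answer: 151891673/48720764 ≈ 3.1176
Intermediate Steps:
k = -1190 (k = 5*((930 - 243) - 925) = 5*(687 - 925) = 5*(-238) = -1190)
(2399 + (1507/(-517) + 1815/1348))/(1959 + k) = (2399 + (1507/(-517) + 1815/1348))/(1959 - 1190) = (2399 + (1507*(-1/517) + 1815*(1/1348)))/769 = (2399 + (-137/47 + 1815/1348))*(1/769) = (2399 - 99371/63356)*(1/769) = (151891673/63356)*(1/769) = 151891673/48720764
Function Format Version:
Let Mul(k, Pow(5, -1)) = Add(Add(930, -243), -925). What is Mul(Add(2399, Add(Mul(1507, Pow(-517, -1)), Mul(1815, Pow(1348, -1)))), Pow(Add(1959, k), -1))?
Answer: Rational(151891673, 48720764) ≈ 3.1176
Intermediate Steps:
k = -1190 (k = Mul(5, Add(Add(930, -243), -925)) = Mul(5, Add(687, -925)) = Mul(5, -238) = -1190)
Mul(Add(2399, Add(Mul(1507, Pow(-517, -1)), Mul(1815, Pow(1348, -1)))), Pow(Add(1959, k), -1)) = Mul(Add(2399, Add(Mul(1507, Pow(-517, -1)), Mul(1815, Pow(1348, -1)))), Pow(Add(1959, -1190), -1)) = Mul(Add(2399, Add(Mul(1507, Rational(-1, 517)), Mul(1815, Rational(1, 1348)))), Pow(769, -1)) = Mul(Add(2399, Add(Rational(-137, 47), Rational(1815, 1348))), Rational(1, 769)) = Mul(Add(2399, Rational(-99371, 63356)), Rational(1, 769)) = Mul(Rational(151891673, 63356), Rational(1, 769)) = Rational(151891673, 48720764)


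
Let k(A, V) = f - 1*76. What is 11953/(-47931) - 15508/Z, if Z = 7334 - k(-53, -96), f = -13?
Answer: -64003159/27368601 ≈ -2.3386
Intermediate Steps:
k(A, V) = -89 (k(A, V) = -13 - 1*76 = -13 - 76 = -89)
Z = 7423 (Z = 7334 - 1*(-89) = 7334 + 89 = 7423)
11953/(-47931) - 15508/Z = 11953/(-47931) - 15508/7423 = 11953*(-1/47931) - 15508*1/7423 = -11953/47931 - 15508/7423 = -64003159/27368601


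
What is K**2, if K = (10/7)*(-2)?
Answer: 400/49 ≈ 8.1633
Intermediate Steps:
K = -20/7 (K = (10*(1/7))*(-2) = (10/7)*(-2) = -20/7 ≈ -2.8571)
K**2 = (-20/7)**2 = 400/49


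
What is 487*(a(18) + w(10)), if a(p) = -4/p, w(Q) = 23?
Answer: 99835/9 ≈ 11093.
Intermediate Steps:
487*(a(18) + w(10)) = 487*(-4/18 + 23) = 487*(-4*1/18 + 23) = 487*(-2/9 + 23) = 487*(205/9) = 99835/9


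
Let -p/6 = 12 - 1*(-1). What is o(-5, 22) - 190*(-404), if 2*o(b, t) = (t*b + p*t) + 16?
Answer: 75855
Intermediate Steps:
p = -78 (p = -6*(12 - 1*(-1)) = -6*(12 + 1) = -6*13 = -78)
o(b, t) = 8 - 39*t + b*t/2 (o(b, t) = ((t*b - 78*t) + 16)/2 = ((b*t - 78*t) + 16)/2 = ((-78*t + b*t) + 16)/2 = (16 - 78*t + b*t)/2 = 8 - 39*t + b*t/2)
o(-5, 22) - 190*(-404) = (8 - 39*22 + (½)*(-5)*22) - 190*(-404) = (8 - 858 - 55) + 76760 = -905 + 76760 = 75855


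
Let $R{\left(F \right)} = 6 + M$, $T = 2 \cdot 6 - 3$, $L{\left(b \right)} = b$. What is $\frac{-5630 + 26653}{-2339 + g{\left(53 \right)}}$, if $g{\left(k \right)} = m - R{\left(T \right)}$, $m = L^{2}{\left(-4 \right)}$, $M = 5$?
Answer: $- \frac{21023}{2334} \approx -9.0073$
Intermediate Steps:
$T = 9$ ($T = 12 - 3 = 9$)
$R{\left(F \right)} = 11$ ($R{\left(F \right)} = 6 + 5 = 11$)
$m = 16$ ($m = \left(-4\right)^{2} = 16$)
$g{\left(k \right)} = 5$ ($g{\left(k \right)} = 16 - 11 = 5$)
$\frac{-5630 + 26653}{-2339 + g{\left(53 \right)}} = \frac{-5630 + 26653}{-2339 + 5} = \frac{21023}{-2334} = 21023 \left(- \frac{1}{2334}\right) = - \frac{21023}{2334}$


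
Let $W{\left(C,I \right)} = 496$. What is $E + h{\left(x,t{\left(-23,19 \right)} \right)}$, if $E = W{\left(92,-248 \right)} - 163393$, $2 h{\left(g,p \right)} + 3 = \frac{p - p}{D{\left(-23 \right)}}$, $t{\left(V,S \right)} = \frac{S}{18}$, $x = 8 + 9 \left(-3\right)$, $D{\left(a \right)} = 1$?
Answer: $- \frac{325797}{2} \approx -1.629 \cdot 10^{5}$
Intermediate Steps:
$x = -19$ ($x = 8 - 27 = -19$)
$t{\left(V,S \right)} = \frac{S}{18}$ ($t{\left(V,S \right)} = S \frac{1}{18} = \frac{S}{18}$)
$h{\left(g,p \right)} = - \frac{3}{2}$ ($h{\left(g,p \right)} = - \frac{3}{2} + \frac{\left(p - p\right) 1^{-1}}{2} = - \frac{3}{2} + \frac{0 \cdot 1}{2} = - \frac{3}{2} + \frac{1}{2} \cdot 0 = - \frac{3}{2} + 0 = - \frac{3}{2}$)
$E = -162897$ ($E = 496 - 163393 = -162897$)
$E + h{\left(x,t{\left(-23,19 \right)} \right)} = -162897 - \frac{3}{2} = - \frac{325797}{2}$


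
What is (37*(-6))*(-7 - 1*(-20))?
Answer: -2886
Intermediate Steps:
(37*(-6))*(-7 - 1*(-20)) = -222*(-7 + 20) = -222*13 = -2886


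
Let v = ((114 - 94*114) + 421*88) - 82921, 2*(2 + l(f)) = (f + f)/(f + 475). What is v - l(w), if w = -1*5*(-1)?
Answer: -5421409/96 ≈ -56473.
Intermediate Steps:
w = 5 (w = -5*(-1) = 5)
l(f) = -2 + f/(475 + f) (l(f) = -2 + ((f + f)/(f + 475))/2 = -2 + ((2*f)/(475 + f))/2 = -2 + (2*f/(475 + f))/2 = -2 + f/(475 + f))
v = -56475 (v = ((114 - 10716) + 37048) - 82921 = (-10602 + 37048) - 82921 = 26446 - 82921 = -56475)
v - l(w) = -56475 - (-950 - 1*5)/(475 + 5) = -56475 - (-950 - 5)/480 = -56475 - (-955)/480 = -56475 - 1*(-191/96) = -56475 + 191/96 = -5421409/96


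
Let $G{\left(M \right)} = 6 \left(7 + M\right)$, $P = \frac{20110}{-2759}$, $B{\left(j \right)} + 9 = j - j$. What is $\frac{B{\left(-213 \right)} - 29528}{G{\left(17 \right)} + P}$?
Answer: $- \frac{81492583}{377186} \approx -216.05$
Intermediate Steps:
$B{\left(j \right)} = -9$ ($B{\left(j \right)} = -9 + \left(j - j\right) = -9 + 0 = -9$)
$P = - \frac{20110}{2759}$ ($P = 20110 \left(- \frac{1}{2759}\right) = - \frac{20110}{2759} \approx -7.2889$)
$G{\left(M \right)} = 42 + 6 M$
$\frac{B{\left(-213 \right)} - 29528}{G{\left(17 \right)} + P} = \frac{-9 - 29528}{\left(42 + 6 \cdot 17\right) - \frac{20110}{2759}} = - \frac{29537}{\left(42 + 102\right) - \frac{20110}{2759}} = - \frac{29537}{144 - \frac{20110}{2759}} = - \frac{29537}{\frac{377186}{2759}} = \left(-29537\right) \frac{2759}{377186} = - \frac{81492583}{377186}$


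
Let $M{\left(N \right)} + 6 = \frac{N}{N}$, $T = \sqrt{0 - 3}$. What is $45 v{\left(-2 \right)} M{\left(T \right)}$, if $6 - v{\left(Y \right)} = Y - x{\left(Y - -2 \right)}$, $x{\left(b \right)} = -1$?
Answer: $-1575$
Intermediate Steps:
$T = i \sqrt{3}$ ($T = \sqrt{-3} = i \sqrt{3} \approx 1.732 i$)
$v{\left(Y \right)} = 5 - Y$ ($v{\left(Y \right)} = 6 - \left(Y - -1\right) = 6 - \left(Y + 1\right) = 6 - \left(1 + Y\right) = 5 - Y$)
$M{\left(N \right)} = -5$ ($M{\left(N \right)} = -6 + \frac{N}{N} = -6 + 1 = -5$)
$45 v{\left(-2 \right)} M{\left(T \right)} = 45 \left(5 - -2\right) \left(-5\right) = 45 \left(5 + 2\right) \left(-5\right) = 45 \cdot 7 \left(-5\right) = 315 \left(-5\right) = -1575$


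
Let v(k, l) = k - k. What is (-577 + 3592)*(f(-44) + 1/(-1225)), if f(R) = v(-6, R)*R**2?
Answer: -603/245 ≈ -2.4612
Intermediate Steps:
v(k, l) = 0
f(R) = 0 (f(R) = 0*R**2 = 0)
(-577 + 3592)*(f(-44) + 1/(-1225)) = (-577 + 3592)*(0 + 1/(-1225)) = 3015*(0 - 1/1225) = 3015*(-1/1225) = -603/245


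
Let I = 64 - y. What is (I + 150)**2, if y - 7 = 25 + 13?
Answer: 28561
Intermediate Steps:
y = 45 (y = 7 + (25 + 13) = 7 + 38 = 45)
I = 19 (I = 64 - 1*45 = 64 - 45 = 19)
(I + 150)**2 = (19 + 150)**2 = 169**2 = 28561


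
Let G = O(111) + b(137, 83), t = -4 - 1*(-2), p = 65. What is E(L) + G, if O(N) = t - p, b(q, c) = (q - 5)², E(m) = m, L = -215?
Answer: 17142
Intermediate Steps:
t = -2 (t = -4 + 2 = -2)
b(q, c) = (-5 + q)²
O(N) = -67 (O(N) = -2 - 1*65 = -2 - 65 = -67)
G = 17357 (G = -67 + (-5 + 137)² = -67 + 132² = -67 + 17424 = 17357)
E(L) + G = -215 + 17357 = 17142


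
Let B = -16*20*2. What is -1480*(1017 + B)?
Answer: -557960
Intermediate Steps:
B = -640 (B = -320*2 = -640)
-1480*(1017 + B) = -1480*(1017 - 640) = -1480*377 = -557960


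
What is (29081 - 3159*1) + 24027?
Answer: 49949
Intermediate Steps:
(29081 - 3159*1) + 24027 = (29081 - 3159) + 24027 = 25922 + 24027 = 49949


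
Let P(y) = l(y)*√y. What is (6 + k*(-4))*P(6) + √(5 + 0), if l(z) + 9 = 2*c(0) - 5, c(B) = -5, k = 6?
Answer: √5 + 432*√6 ≈ 1060.4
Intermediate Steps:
l(z) = -24 (l(z) = -9 + (2*(-5) - 5) = -9 + (-10 - 5) = -9 - 15 = -24)
P(y) = -24*√y
(6 + k*(-4))*P(6) + √(5 + 0) = (6 + 6*(-4))*(-24*√6) + √(5 + 0) = (6 - 24)*(-24*√6) + √5 = -(-432)*√6 + √5 = 432*√6 + √5 = √5 + 432*√6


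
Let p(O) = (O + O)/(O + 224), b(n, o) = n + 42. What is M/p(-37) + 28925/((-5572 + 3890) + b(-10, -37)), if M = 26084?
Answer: -161007173/2442 ≈ -65933.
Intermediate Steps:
b(n, o) = 42 + n
p(O) = 2*O/(224 + O) (p(O) = (2*O)/(224 + O) = 2*O/(224 + O))
M/p(-37) + 28925/((-5572 + 3890) + b(-10, -37)) = 26084/((2*(-37)/(224 - 37))) + 28925/((-5572 + 3890) + (42 - 10)) = 26084/((2*(-37)/187)) + 28925/(-1682 + 32) = 26084/((2*(-37)*(1/187))) + 28925/(-1650) = 26084/(-74/187) + 28925*(-1/1650) = 26084*(-187/74) - 1157/66 = -2438854/37 - 1157/66 = -161007173/2442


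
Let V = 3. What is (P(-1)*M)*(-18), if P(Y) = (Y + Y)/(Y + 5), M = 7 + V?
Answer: 90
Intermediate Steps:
M = 10 (M = 7 + 3 = 10)
P(Y) = 2*Y/(5 + Y) (P(Y) = (2*Y)/(5 + Y) = 2*Y/(5 + Y))
(P(-1)*M)*(-18) = ((2*(-1)/(5 - 1))*10)*(-18) = ((2*(-1)/4)*10)*(-18) = ((2*(-1)*(1/4))*10)*(-18) = -1/2*10*(-18) = -5*(-18) = 90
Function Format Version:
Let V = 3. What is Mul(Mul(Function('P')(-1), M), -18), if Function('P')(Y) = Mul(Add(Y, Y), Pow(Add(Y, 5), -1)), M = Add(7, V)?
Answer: 90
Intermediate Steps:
M = 10 (M = Add(7, 3) = 10)
Function('P')(Y) = Mul(2, Y, Pow(Add(5, Y), -1)) (Function('P')(Y) = Mul(Mul(2, Y), Pow(Add(5, Y), -1)) = Mul(2, Y, Pow(Add(5, Y), -1)))
Mul(Mul(Function('P')(-1), M), -18) = Mul(Mul(Mul(2, -1, Pow(Add(5, -1), -1)), 10), -18) = Mul(Mul(Mul(2, -1, Pow(4, -1)), 10), -18) = Mul(Mul(Mul(2, -1, Rational(1, 4)), 10), -18) = Mul(Mul(Rational(-1, 2), 10), -18) = Mul(-5, -18) = 90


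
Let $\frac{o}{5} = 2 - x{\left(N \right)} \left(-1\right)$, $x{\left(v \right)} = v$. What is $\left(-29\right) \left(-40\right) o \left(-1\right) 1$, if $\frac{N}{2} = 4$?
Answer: $-58000$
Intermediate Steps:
$N = 8$ ($N = 2 \cdot 4 = 8$)
$o = 50$ ($o = 5 \left(2 - 8 \left(-1\right)\right) = 5 \left(2 - -8\right) = 5 \left(2 + 8\right) = 5 \cdot 10 = 50$)
$\left(-29\right) \left(-40\right) o \left(-1\right) 1 = \left(-29\right) \left(-40\right) 50 \left(-1\right) 1 = 1160 \left(\left(-50\right) 1\right) = 1160 \left(-50\right) = -58000$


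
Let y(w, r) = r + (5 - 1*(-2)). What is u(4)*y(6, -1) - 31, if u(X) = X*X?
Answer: 65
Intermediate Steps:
u(X) = X²
y(w, r) = 7 + r (y(w, r) = r + (5 + 2) = r + 7 = 7 + r)
u(4)*y(6, -1) - 31 = 4²*(7 - 1) - 31 = 16*6 - 31 = 96 - 31 = 65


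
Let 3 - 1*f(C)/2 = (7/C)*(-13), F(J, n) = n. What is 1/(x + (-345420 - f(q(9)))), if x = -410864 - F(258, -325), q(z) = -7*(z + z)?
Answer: -9/6803672 ≈ -1.3228e-6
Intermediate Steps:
q(z) = -14*z
x = -410539 (x = -410864 - 1*(-325) = -410864 + 325 = -410539)
f(C) = 6 + 182/C (f(C) = 6 - 2*7/C*(-13) = 6 - (-182)/C = 6 + 182/C)
1/(x + (-345420 - f(q(9)))) = 1/(-410539 + (-345420 - (6 + 182/((-14*9))))) = 1/(-410539 + (-345420 - (6 + 182/(-126)))) = 1/(-410539 + (-345420 - (6 + 182*(-1/126)))) = 1/(-410539 + (-345420 - (6 - 13/9))) = 1/(-410539 + (-345420 - 1*41/9)) = 1/(-410539 + (-345420 - 41/9)) = 1/(-410539 - 3108821/9) = 1/(-6803672/9) = -9/6803672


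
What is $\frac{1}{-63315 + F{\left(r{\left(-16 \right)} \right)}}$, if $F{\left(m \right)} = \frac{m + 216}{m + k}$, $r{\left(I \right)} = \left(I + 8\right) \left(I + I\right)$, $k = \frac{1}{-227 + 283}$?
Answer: $- \frac{243}{15385097} \approx -1.5795 \cdot 10^{-5}$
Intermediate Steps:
$k = \frac{1}{56} \approx 0.017857$
$r{\left(I \right)} = 2 I \left(8 + I\right)$ ($r{\left(I \right)} = \left(8 + I\right) 2 I = 2 I \left(8 + I\right)$)
$F{\left(m \right)} = \frac{216 + m}{\frac{1}{56} + m}$ ($F{\left(m \right)} = \frac{m + 216}{m + \frac{1}{56}} = \frac{216 + m}{\frac{1}{56} + m}$)
$\frac{1}{-63315 + F{\left(r{\left(-16 \right)} \right)}} = \frac{1}{-63315 + \frac{56 \left(216 + 2 \left(-16\right) \left(8 - 16\right)\right)}{1 + 56 \cdot 2 \left(-16\right) \left(8 - 16\right)}} = \frac{1}{-63315 + \frac{56 \left(216 + 2 \left(-16\right) \left(-8\right)\right)}{1 + 56 \cdot 2 \left(-16\right) \left(-8\right)}} = \frac{1}{-63315 + \frac{56 \left(216 + 256\right)}{1 + 56 \cdot 256}} = \frac{1}{-63315 + 56 \frac{1}{1 + 14336} \cdot 472} = \frac{1}{-63315 + 56 \cdot \frac{1}{14337} \cdot 472} = \frac{1}{-63315 + \frac{448}{243}} = \frac{1}{- \frac{15385097}{243}} = - \frac{243}{15385097}$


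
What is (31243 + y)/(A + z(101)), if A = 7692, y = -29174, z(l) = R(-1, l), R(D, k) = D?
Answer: 2069/7691 ≈ 0.26902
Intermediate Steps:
z(l) = -1
(31243 + y)/(A + z(101)) = (31243 - 29174)/(7692 - 1) = 2069/7691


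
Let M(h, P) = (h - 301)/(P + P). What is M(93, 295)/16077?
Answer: -104/4742715 ≈ -2.1928e-5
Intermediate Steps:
M(h, P) = (-301 + h)/(2*P) (M(h, P) = (-301 + h)/((2*P)) = (-301 + h)*(1/(2*P)) = (-301 + h)/(2*P))
M(93, 295)/16077 = ((1/2)*(-301 + 93)/295)/16077 = ((1/2)*(1/295)*(-208))*(1/16077) = -104/295*1/16077 = -104/4742715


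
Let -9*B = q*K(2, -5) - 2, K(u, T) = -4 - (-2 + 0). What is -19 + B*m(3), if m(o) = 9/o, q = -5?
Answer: -65/3 ≈ -21.667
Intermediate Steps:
K(u, T) = -2 (K(u, T) = -4 - 1*(-2) = -4 + 2 = -2)
B = -8/9 (B = -(-5*(-2) - 2)/9 = -(10 - 2)/9 = -1/9*8 = -8/9 ≈ -0.88889)
-19 + B*m(3) = -19 - 8/3 = -65/3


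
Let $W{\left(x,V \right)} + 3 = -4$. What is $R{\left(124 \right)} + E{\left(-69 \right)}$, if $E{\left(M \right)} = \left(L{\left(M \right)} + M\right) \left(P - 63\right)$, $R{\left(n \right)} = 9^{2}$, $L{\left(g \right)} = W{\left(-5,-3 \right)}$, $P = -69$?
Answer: $10113$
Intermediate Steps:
$W{\left(x,V \right)} = -7$ ($W{\left(x,V \right)} = -3 - 4 = -7$)
$L{\left(g \right)} = -7$
$R{\left(n \right)} = 81$
$E{\left(M \right)} = 924 - 132 M$ ($E{\left(M \right)} = \left(-7 + M\right) \left(-69 - 63\right) = \left(-7 + M\right) \left(-132\right) = 924 - 132 M$)
$R{\left(124 \right)} + E{\left(-69 \right)} = 81 + \left(924 - -9108\right) = 81 + \left(924 + 9108\right) = 81 + 10032 = 10113$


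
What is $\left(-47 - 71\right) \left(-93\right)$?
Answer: $10974$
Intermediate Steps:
$\left(-47 - 71\right) \left(-93\right) = \left(-118\right) \left(-93\right) = 10974$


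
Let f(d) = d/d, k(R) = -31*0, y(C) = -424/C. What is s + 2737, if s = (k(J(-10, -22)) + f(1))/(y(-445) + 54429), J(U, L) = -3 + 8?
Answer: 66293777918/24221329 ≈ 2737.0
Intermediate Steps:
J(U, L) = 5
k(R) = 0
f(d) = 1
s = 445/24221329 (s = (0 + 1)/(-424/(-445) + 54429) = 1/(-424*(-1/445) + 54429) = 1/(424/445 + 54429) = 1/(24221329/445) = 1*(445/24221329) = 445/24221329 ≈ 1.8372e-5)
s + 2737 = 445/24221329 + 2737 = 66293777918/24221329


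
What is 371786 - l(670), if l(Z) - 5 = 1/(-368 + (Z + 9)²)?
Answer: 171269468612/460673 ≈ 3.7178e+5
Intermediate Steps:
l(Z) = 5 + 1/(-368 + (9 + Z)²) (l(Z) = 5 + 1/(-368 + (Z + 9)²) = 5 + 1/(-368 + (9 + Z)²))
371786 - l(670) = 371786 - (-1839 + 5*(9 + 670)²)/(-368 + (9 + 670)²) = 371786 - (-1839 + 5*679²)/(-368 + 679²) = 371786 - (-1839 + 5*461041)/(-368 + 461041) = 371786 - (-1839 + 2305205)/460673 = 371786 - 2303366/460673 = 171269468612/460673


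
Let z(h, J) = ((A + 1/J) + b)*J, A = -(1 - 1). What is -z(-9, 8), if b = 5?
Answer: -41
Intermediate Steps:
A = 0 (A = -1*0 = 0)
z(h, J) = J*(5 + 1/J) (z(h, J) = ((0 + 1/J) + 5)*J = (1/J + 5)*J = (5 + 1/J)*J = J*(5 + 1/J))
-z(-9, 8) = -(1 + 5*8) = -(1 + 40) = -1*41 = -41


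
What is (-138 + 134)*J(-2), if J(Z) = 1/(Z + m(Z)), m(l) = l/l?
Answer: 4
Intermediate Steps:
m(l) = 1
J(Z) = 1/(1 + Z) (J(Z) = 1/(Z + 1) = 1/(1 + Z))
(-138 + 134)*J(-2) = (-138 + 134)/(1 - 2) = -4/(-1) = -4*(-1) = 4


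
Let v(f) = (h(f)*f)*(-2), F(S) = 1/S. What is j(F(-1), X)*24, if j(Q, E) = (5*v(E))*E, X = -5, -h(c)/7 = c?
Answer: -210000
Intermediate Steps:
h(c) = -7*c
v(f) = 14*f² (v(f) = ((-7*f)*f)*(-2) = -7*f²*(-2) = 14*f²)
j(Q, E) = 70*E³ (j(Q, E) = (5*(14*E²))*E = (70*E²)*E = 70*E³)
j(F(-1), X)*24 = (70*(-5)³)*24 = (70*(-125))*24 = -8750*24 = -210000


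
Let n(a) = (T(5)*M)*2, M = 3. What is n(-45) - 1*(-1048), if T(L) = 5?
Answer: 1078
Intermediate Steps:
n(a) = 30 (n(a) = (5*3)*2 = 15*2 = 30)
n(-45) - 1*(-1048) = 30 - 1*(-1048) = 30 + 1048 = 1078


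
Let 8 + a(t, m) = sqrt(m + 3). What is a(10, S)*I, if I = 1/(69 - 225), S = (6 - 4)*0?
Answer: 2/39 - sqrt(3)/156 ≈ 0.040179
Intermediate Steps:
S = 0 (S = 2*0 = 0)
a(t, m) = -8 + sqrt(3 + m) (a(t, m) = -8 + sqrt(m + 3) = -8 + sqrt(3 + m))
I = -1/156 (I = 1/(-156) = -1/156 ≈ -0.0064103)
a(10, S)*I = (-8 + sqrt(3 + 0))*(-1/156) = (-8 + sqrt(3))*(-1/156) = 2/39 - sqrt(3)/156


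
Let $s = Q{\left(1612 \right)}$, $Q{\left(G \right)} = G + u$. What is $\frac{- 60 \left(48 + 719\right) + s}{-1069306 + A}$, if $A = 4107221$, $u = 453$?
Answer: $- \frac{8791}{607583} \approx -0.014469$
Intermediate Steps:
$Q{\left(G \right)} = 453 + G$ ($Q{\left(G \right)} = G + 453 = 453 + G$)
$s = 2065$ ($s = 453 + 1612 = 2065$)
$\frac{- 60 \left(48 + 719\right) + s}{-1069306 + A} = \frac{- 60 \left(48 + 719\right) + 2065}{-1069306 + 4107221} = \frac{\left(-60\right) 767 + 2065}{3037915} = \left(-46020 + 2065\right) \frac{1}{3037915} = \left(-43955\right) \frac{1}{3037915} = - \frac{8791}{607583}$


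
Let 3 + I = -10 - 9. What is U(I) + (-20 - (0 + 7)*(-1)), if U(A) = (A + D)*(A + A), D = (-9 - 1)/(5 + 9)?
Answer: 6905/7 ≈ 986.43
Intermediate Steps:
I = -22 (I = -3 + (-10 - 9) = -3 - 19 = -22)
D = -5/7 (D = -10/14 = -10*1/14 = -5/7 ≈ -0.71429)
U(A) = 2*A*(-5/7 + A) (U(A) = (A - 5/7)*(A + A) = (-5/7 + A)*(2*A) = 2*A*(-5/7 + A))
U(I) + (-20 - (0 + 7)*(-1)) = (2/7)*(-22)*(-5 + 7*(-22)) + (-20 - (0 + 7)*(-1)) = (2/7)*(-22)*(-5 - 154) + (-20 - 7*(-1)) = (2/7)*(-22)*(-159) + (-20 - 1*(-7)) = 6996/7 + (-20 + 7) = 6996/7 - 13 = 6905/7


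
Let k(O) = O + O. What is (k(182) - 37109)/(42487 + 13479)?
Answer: -36745/55966 ≈ -0.65656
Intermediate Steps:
k(O) = 2*O
(k(182) - 37109)/(42487 + 13479) = (2*182 - 37109)/(42487 + 13479) = (364 - 37109)/55966 = -36745*1/55966 = -36745/55966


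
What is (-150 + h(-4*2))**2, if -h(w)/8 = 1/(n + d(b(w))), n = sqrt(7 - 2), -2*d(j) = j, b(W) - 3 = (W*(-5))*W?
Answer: 227268348483204/10094019961 - 964827008*sqrt(5)/10094019961 ≈ 22515.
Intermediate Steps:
b(W) = 3 - 5*W**2 (b(W) = 3 + (W*(-5))*W = 3 + (-5*W)*W = 3 - 5*W**2)
d(j) = -j/2
n = sqrt(5) ≈ 2.2361
h(w) = -8/(-3/2 + sqrt(5) + 5*w**2/2) (h(w) = -8/(sqrt(5) - (3 - 5*w**2)/2) = -8/(sqrt(5) + (-3/2 + 5*w**2/2)) = -8/(-3/2 + sqrt(5) + 5*w**2/2))
(-150 + h(-4*2))**2 = (-150 + 16/(3 - 5*(-4*2)**2 - 2*sqrt(5)))**2 = (-150 + 16/(3 - 5*(-8)**2 - 2*sqrt(5)))**2 = (-150 + 16/(3 - 5*64 - 2*sqrt(5)))**2 = (-150 + 16/(3 - 320 - 2*sqrt(5)))**2 = (-150 + 16/(-317 - 2*sqrt(5)))**2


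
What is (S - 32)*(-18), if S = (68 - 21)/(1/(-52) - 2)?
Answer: 34824/35 ≈ 994.97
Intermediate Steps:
S = -2444/105 (S = 47/(1*(-1/52) - 2) = 47/(-1/52 - 2) = 47/(-105/52) = 47*(-52/105) = -2444/105 ≈ -23.276)
(S - 32)*(-18) = (-2444/105 - 32)*(-18) = -5804/105*(-18) = 34824/35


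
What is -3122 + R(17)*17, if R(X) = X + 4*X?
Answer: -1677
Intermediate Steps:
R(X) = 5*X
-3122 + R(17)*17 = -3122 + (5*17)*17 = -3122 + 85*17 = -3122 + 1445 = -1677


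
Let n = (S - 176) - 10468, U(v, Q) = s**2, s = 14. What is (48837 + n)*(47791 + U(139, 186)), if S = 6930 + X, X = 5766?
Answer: 2442010443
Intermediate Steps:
S = 12696 (S = 6930 + 5766 = 12696)
U(v, Q) = 196 (U(v, Q) = 14**2 = 196)
n = 2052 (n = (12696 - 176) - 10468 = 12520 - 10468 = 2052)
(48837 + n)*(47791 + U(139, 186)) = (48837 + 2052)*(47791 + 196) = 50889*47987 = 2442010443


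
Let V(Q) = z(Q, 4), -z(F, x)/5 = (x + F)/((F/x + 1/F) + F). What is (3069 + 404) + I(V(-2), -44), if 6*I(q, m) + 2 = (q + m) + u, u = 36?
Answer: 31247/9 ≈ 3471.9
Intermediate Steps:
z(F, x) = -5*(F + x)/(F + 1/F + F/x) (z(F, x) = -5*(x + F)/((F/x + 1/F) + F) = -5*(F + x)/((F/x + 1/F) + F) = -5*(F + x)/((1/F + F/x) + F) = -5*(F + x)/(F + 1/F + F/x))
V(Q) = -20*Q*(4 + Q)/(4 + 5*Q²) (V(Q) = -5*Q*4*(Q + 4)/(4 + Q² + 4*Q²) = -5*Q*4*(4 + Q)/(4 + 5*Q²) = -20*Q*(4 + Q)/(4 + 5*Q²))
I(q, m) = 17/3 + m/6 + q/6 (I(q, m) = -⅓ + ((q + m) + 36)/6 = -⅓ + ((m + q) + 36)/6 = -⅓ + (36 + m + q)/6 = -⅓ + (6 + m/6 + q/6) = 17/3 + m/6 + q/6)
(3069 + 404) + I(V(-2), -44) = (3069 + 404) + (17/3 + (⅙)*(-44) + (-20*(-2)*(4 - 2)/(4 + 5*(-2)²))/6) = 3473 + (17/3 - 22/3 + (-20*(-2)*2/(4 + 5*4))/6) = 3473 + (17/3 - 22/3 + (-20*(-2)*2/(4 + 20))/6) = 3473 + (17/3 - 22/3 + (-20*(-2)*2/24)/6) = 3473 + (17/3 - 22/3 + (-20*(-2)*1/24*2)/6) = 3473 + (17/3 - 22/3 + (⅙)*(10/3)) = 3473 + (17/3 - 22/3 + 5/9) = 3473 - 10/9 = 31247/9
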